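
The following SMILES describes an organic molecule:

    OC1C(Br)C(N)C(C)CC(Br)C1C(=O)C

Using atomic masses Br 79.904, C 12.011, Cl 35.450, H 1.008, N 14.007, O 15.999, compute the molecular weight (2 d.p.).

343.06 g/mol

First, the molecular formula is C10H17Br2NO2 (counting implicit H from valence).
  Br: 2 × 79.904 = 159.808
  C: 10 × 12.011 = 120.110
  H: 17 × 1.008 = 17.136
  N: 1 × 14.007 = 14.007
  O: 2 × 15.999 = 31.998
Sum: 2×79.904 + 10×12.011 + 17×1.008 + 1×14.007 + 2×15.999 = 343.059 → 343.06 g/mol.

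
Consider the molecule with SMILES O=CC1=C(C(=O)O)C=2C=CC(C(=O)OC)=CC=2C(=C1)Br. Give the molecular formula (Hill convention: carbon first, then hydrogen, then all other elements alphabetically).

C14H9BrO5

Walk through each heavy atom and fill implicit hydrogens from standard valence (C 4, N 3, O 2, S 2, halogen 1):
  atom 1: O, bond orders sum to 2 (valence 2) → 0 H
  atom 2: C, bond orders sum to 3 (valence 4) → 1 H
  atom 3: C, bond orders sum to 4 (valence 4) → 0 H
  atom 4: C, bond orders sum to 4 (valence 4) → 0 H
  atom 5: C, bond orders sum to 4 (valence 4) → 0 H
  atom 6: O, bond orders sum to 2 (valence 2) → 0 H
  atom 7: O, bond orders sum to 1 (valence 2) → 1 H
  atom 8: C, bond orders sum to 4 (valence 4) → 0 H
  atom 9: C, bond orders sum to 3 (valence 4) → 1 H
  atom 10: C, bond orders sum to 3 (valence 4) → 1 H
  atom 11: C, bond orders sum to 4 (valence 4) → 0 H
  atom 12: C, bond orders sum to 4 (valence 4) → 0 H
  atom 13: O, bond orders sum to 2 (valence 2) → 0 H
  atom 14: O, bond orders sum to 2 (valence 2) → 0 H
  atom 15: C, bond orders sum to 1 (valence 4) → 3 H
  atom 16: C, bond orders sum to 3 (valence 4) → 1 H
  atom 17: C, bond orders sum to 4 (valence 4) → 0 H
  atom 18: C, bond orders sum to 4 (valence 4) → 0 H
  atom 19: C, bond orders sum to 3 (valence 4) → 1 H
  atom 20: Br (halogen, monovalent) → 0 H
Totals → C:14, H:9, Br:1, O:5.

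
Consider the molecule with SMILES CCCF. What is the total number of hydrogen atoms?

7

Walk through each heavy atom and fill implicit hydrogens from standard valence (C 4, N 3, O 2, S 2, halogen 1):
  atom 1: C, bond orders sum to 1 (valence 4) → 3 H
  atom 2: C, bond orders sum to 2 (valence 4) → 2 H
  atom 3: C, bond orders sum to 2 (valence 4) → 2 H
  atom 4: F (halogen, monovalent) → 0 H
Total hydrogens: 7.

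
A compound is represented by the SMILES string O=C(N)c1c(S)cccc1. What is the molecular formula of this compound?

C7H7NOS

Walk through each heavy atom and fill implicit hydrogens from standard valence (C 4, N 3, O 2, S 2, halogen 1); for lowercase aromatic atoms, an aromatic c carries 1 H when it has two neighbours and 0 H with three, and aromatic n carries 0 H:
  atom 1: O, bond orders sum to 2 (valence 2) → 0 H
  atom 2: C, bond orders sum to 4 (valence 4) → 0 H
  atom 3: N, bond orders sum to 1 (valence 3) → 2 H
  atom 4: aromatic c, 3 neighbours → 0 H
  atom 5: aromatic c, 3 neighbours → 0 H
  atom 6: S, bond orders sum to 1 (valence 2) → 1 H
  atom 7: aromatic c, 2 neighbours → 1 H
  atom 8: aromatic c, 2 neighbours → 1 H
  atom 9: aromatic c, 2 neighbours → 1 H
  atom 10: aromatic c, 2 neighbours → 1 H
Totals → C:7, H:7, N:1, O:1, S:1.
In Hill order: C7H7NOS.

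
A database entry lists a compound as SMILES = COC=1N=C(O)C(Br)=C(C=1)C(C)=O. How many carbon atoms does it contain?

Count every carbon token in the SMILES (each C, including those in ring-closure positions and inside branches).
Carbon count: 8.

8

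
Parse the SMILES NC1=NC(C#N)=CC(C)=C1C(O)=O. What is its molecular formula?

Walk through each heavy atom and fill implicit hydrogens from standard valence (C 4, N 3, O 2, S 2, halogen 1):
  atom 1: N, bond orders sum to 1 (valence 3) → 2 H
  atom 2: C, bond orders sum to 4 (valence 4) → 0 H
  atom 3: N, bond orders sum to 3 (valence 3) → 0 H
  atom 4: C, bond orders sum to 4 (valence 4) → 0 H
  atom 5: C, bond orders sum to 4 (valence 4) → 0 H
  atom 6: N, bond orders sum to 3 (valence 3) → 0 H
  atom 7: C, bond orders sum to 3 (valence 4) → 1 H
  atom 8: C, bond orders sum to 4 (valence 4) → 0 H
  atom 9: C, bond orders sum to 1 (valence 4) → 3 H
  atom 10: C, bond orders sum to 4 (valence 4) → 0 H
  atom 11: C, bond orders sum to 4 (valence 4) → 0 H
  atom 12: O, bond orders sum to 1 (valence 2) → 1 H
  atom 13: O, bond orders sum to 2 (valence 2) → 0 H
Totals → C:8, H:7, N:3, O:2.
In Hill order: C8H7N3O2.

C8H7N3O2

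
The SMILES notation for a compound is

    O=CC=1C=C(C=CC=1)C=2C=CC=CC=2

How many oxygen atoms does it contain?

1

Scan the SMILES for O atoms (remember two-letter symbols like Cl and Br are single atoms).
Oxygen count: 1.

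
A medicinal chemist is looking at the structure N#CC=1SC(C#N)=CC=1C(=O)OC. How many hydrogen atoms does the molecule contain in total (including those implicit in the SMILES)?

Walk through each heavy atom and fill implicit hydrogens from standard valence (C 4, N 3, O 2, S 2, halogen 1):
  atom 1: N, bond orders sum to 3 (valence 3) → 0 H
  atom 2: C, bond orders sum to 4 (valence 4) → 0 H
  atom 3: C, bond orders sum to 4 (valence 4) → 0 H
  atom 4: S, bond orders sum to 2 (valence 2) → 0 H
  atom 5: C, bond orders sum to 4 (valence 4) → 0 H
  atom 6: C, bond orders sum to 4 (valence 4) → 0 H
  atom 7: N, bond orders sum to 3 (valence 3) → 0 H
  atom 8: C, bond orders sum to 3 (valence 4) → 1 H
  atom 9: C, bond orders sum to 4 (valence 4) → 0 H
  atom 10: C, bond orders sum to 4 (valence 4) → 0 H
  atom 11: O, bond orders sum to 2 (valence 2) → 0 H
  atom 12: O, bond orders sum to 2 (valence 2) → 0 H
  atom 13: C, bond orders sum to 1 (valence 4) → 3 H
Total hydrogens: 4.

4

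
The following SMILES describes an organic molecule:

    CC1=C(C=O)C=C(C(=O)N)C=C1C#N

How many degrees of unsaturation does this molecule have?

8

Molecular formula: C10H8N2O2.
DoU = (2C + 2 + N − H − X) / 2, where X is the halogen count and O/S are ignored.
    = (2·10 + 2 + 2 − 8 − 0) / 2 = 16 / 2 = 8.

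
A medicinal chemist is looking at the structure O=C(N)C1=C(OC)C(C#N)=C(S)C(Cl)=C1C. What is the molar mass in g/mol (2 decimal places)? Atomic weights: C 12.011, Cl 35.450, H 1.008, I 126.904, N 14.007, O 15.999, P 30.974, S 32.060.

First, the molecular formula is C10H9ClN2O2S (counting implicit H from valence).
  C: 10 × 12.011 = 120.110
  Cl: 1 × 35.450 = 35.450
  H: 9 × 1.008 = 9.072
  N: 2 × 14.007 = 28.014
  O: 2 × 15.999 = 31.998
  S: 1 × 32.060 = 32.060
Sum: 10×12.011 + 1×35.450 + 9×1.008 + 2×14.007 + 2×15.999 + 1×32.060 = 256.704 → 256.70 g/mol.

256.70 g/mol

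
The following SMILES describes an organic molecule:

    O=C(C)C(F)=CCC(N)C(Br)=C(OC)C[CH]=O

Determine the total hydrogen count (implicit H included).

15

Walk through each heavy atom and fill implicit hydrogens from standard valence (C 4, N 3, O 2, S 2, halogen 1):
  atom 1: O, bond orders sum to 2 (valence 2) → 0 H
  atom 2: C, bond orders sum to 4 (valence 4) → 0 H
  atom 3: C, bond orders sum to 1 (valence 4) → 3 H
  atom 4: C, bond orders sum to 4 (valence 4) → 0 H
  atom 5: F (halogen, monovalent) → 0 H
  atom 6: C, bond orders sum to 3 (valence 4) → 1 H
  atom 7: C, bond orders sum to 2 (valence 4) → 2 H
  atom 8: C, bond orders sum to 3 (valence 4) → 1 H
  atom 9: N, bond orders sum to 1 (valence 3) → 2 H
  atom 10: C, bond orders sum to 4 (valence 4) → 0 H
  atom 11: Br (halogen, monovalent) → 0 H
  atom 12: C, bond orders sum to 4 (valence 4) → 0 H
  atom 13: O, bond orders sum to 2 (valence 2) → 0 H
  atom 14: C, bond orders sum to 1 (valence 4) → 3 H
  atom 15: C, bond orders sum to 2 (valence 4) → 2 H
  atom 16: C with explicit H count 1
  atom 17: O, bond orders sum to 2 (valence 2) → 0 H
Total hydrogens: 15.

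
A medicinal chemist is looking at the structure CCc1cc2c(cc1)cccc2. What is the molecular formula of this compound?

C12H12

Walk through each heavy atom and fill implicit hydrogens from standard valence (C 4, N 3, O 2, S 2, halogen 1); for lowercase aromatic atoms, an aromatic c carries 1 H when it has two neighbours and 0 H with three, and aromatic n carries 0 H:
  atom 1: C, bond orders sum to 1 (valence 4) → 3 H
  atom 2: C, bond orders sum to 2 (valence 4) → 2 H
  atom 3: aromatic c, 3 neighbours → 0 H
  atom 4: aromatic c, 2 neighbours → 1 H
  atom 5: aromatic c, 3 neighbours → 0 H
  atom 6: aromatic c, 3 neighbours → 0 H
  atom 7: aromatic c, 2 neighbours → 1 H
  atom 8: aromatic c, 2 neighbours → 1 H
  atom 9: aromatic c, 2 neighbours → 1 H
  atom 10: aromatic c, 2 neighbours → 1 H
  atom 11: aromatic c, 2 neighbours → 1 H
  atom 12: aromatic c, 2 neighbours → 1 H
Totals → C:12, H:12.
In Hill order: C12H12.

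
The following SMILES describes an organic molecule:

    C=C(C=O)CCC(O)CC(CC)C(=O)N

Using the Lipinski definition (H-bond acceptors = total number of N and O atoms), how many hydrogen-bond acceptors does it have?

N atoms: 1; O atoms: 3.
Lipinski HBA = 1 + 3 = 4.

4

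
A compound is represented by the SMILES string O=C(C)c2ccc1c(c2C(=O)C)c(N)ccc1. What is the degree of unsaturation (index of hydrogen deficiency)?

Molecular formula: C14H13NO2.
DoU = (2C + 2 + N − H − X) / 2, where X is the halogen count and O/S are ignored.
    = (2·14 + 2 + 1 − 13 − 0) / 2 = 18 / 2 = 9.

9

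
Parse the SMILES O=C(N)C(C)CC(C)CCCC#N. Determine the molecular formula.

Walk through each heavy atom and fill implicit hydrogens from standard valence (C 4, N 3, O 2, S 2, halogen 1):
  atom 1: O, bond orders sum to 2 (valence 2) → 0 H
  atom 2: C, bond orders sum to 4 (valence 4) → 0 H
  atom 3: N, bond orders sum to 1 (valence 3) → 2 H
  atom 4: C, bond orders sum to 3 (valence 4) → 1 H
  atom 5: C, bond orders sum to 1 (valence 4) → 3 H
  atom 6: C, bond orders sum to 2 (valence 4) → 2 H
  atom 7: C, bond orders sum to 3 (valence 4) → 1 H
  atom 8: C, bond orders sum to 1 (valence 4) → 3 H
  atom 9: C, bond orders sum to 2 (valence 4) → 2 H
  atom 10: C, bond orders sum to 2 (valence 4) → 2 H
  atom 11: C, bond orders sum to 2 (valence 4) → 2 H
  atom 12: C, bond orders sum to 4 (valence 4) → 0 H
  atom 13: N, bond orders sum to 3 (valence 3) → 0 H
Totals → C:10, H:18, N:2, O:1.

C10H18N2O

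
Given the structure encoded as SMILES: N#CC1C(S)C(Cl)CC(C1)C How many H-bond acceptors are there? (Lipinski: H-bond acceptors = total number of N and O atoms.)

N atoms: 1; O atoms: 0.
Lipinski HBA = 1 + 0 = 1.

1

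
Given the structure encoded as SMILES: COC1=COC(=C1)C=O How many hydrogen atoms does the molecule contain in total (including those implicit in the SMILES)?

6

Walk through each heavy atom and fill implicit hydrogens from standard valence (C 4, N 3, O 2, S 2, halogen 1):
  atom 1: C, bond orders sum to 1 (valence 4) → 3 H
  atom 2: O, bond orders sum to 2 (valence 2) → 0 H
  atom 3: C, bond orders sum to 4 (valence 4) → 0 H
  atom 4: C, bond orders sum to 3 (valence 4) → 1 H
  atom 5: O, bond orders sum to 2 (valence 2) → 0 H
  atom 6: C, bond orders sum to 4 (valence 4) → 0 H
  atom 7: C, bond orders sum to 3 (valence 4) → 1 H
  atom 8: C, bond orders sum to 3 (valence 4) → 1 H
  atom 9: O, bond orders sum to 2 (valence 2) → 0 H
Total hydrogens: 6.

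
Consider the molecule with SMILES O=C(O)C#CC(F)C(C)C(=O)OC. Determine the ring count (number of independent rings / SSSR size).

In SMILES, each pair of matching ring-closure digits denotes one ring-closing bond; the number of such bonds equals the number of independent rings.
Ring-closure bonds here: 0.

0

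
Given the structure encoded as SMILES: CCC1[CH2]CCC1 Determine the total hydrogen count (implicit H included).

Walk through each heavy atom and fill implicit hydrogens from standard valence (C 4, N 3, O 2, S 2, halogen 1):
  atom 1: C, bond orders sum to 1 (valence 4) → 3 H
  atom 2: C, bond orders sum to 2 (valence 4) → 2 H
  atom 3: C, bond orders sum to 3 (valence 4) → 1 H
  atom 4: C with explicit H count 2
  atom 5: C, bond orders sum to 2 (valence 4) → 2 H
  atom 6: C, bond orders sum to 2 (valence 4) → 2 H
  atom 7: C, bond orders sum to 2 (valence 4) → 2 H
Total hydrogens: 14.

14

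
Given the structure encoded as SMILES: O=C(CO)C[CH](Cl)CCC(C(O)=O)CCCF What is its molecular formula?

C11H18ClFO4

Walk through each heavy atom and fill implicit hydrogens from standard valence (C 4, N 3, O 2, S 2, halogen 1):
  atom 1: O, bond orders sum to 2 (valence 2) → 0 H
  atom 2: C, bond orders sum to 4 (valence 4) → 0 H
  atom 3: C, bond orders sum to 2 (valence 4) → 2 H
  atom 4: O, bond orders sum to 1 (valence 2) → 1 H
  atom 5: C, bond orders sum to 2 (valence 4) → 2 H
  atom 6: C with explicit H count 1
  atom 7: Cl (halogen, monovalent) → 0 H
  atom 8: C, bond orders sum to 2 (valence 4) → 2 H
  atom 9: C, bond orders sum to 2 (valence 4) → 2 H
  atom 10: C, bond orders sum to 3 (valence 4) → 1 H
  atom 11: C, bond orders sum to 4 (valence 4) → 0 H
  atom 12: O, bond orders sum to 1 (valence 2) → 1 H
  atom 13: O, bond orders sum to 2 (valence 2) → 0 H
  atom 14: C, bond orders sum to 2 (valence 4) → 2 H
  atom 15: C, bond orders sum to 2 (valence 4) → 2 H
  atom 16: C, bond orders sum to 2 (valence 4) → 2 H
  atom 17: F (halogen, monovalent) → 0 H
Totals → C:11, H:18, Cl:1, F:1, O:4.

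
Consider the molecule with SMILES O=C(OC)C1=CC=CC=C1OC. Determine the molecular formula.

Walk through each heavy atom and fill implicit hydrogens from standard valence (C 4, N 3, O 2, S 2, halogen 1):
  atom 1: O, bond orders sum to 2 (valence 2) → 0 H
  atom 2: C, bond orders sum to 4 (valence 4) → 0 H
  atom 3: O, bond orders sum to 2 (valence 2) → 0 H
  atom 4: C, bond orders sum to 1 (valence 4) → 3 H
  atom 5: C, bond orders sum to 4 (valence 4) → 0 H
  atom 6: C, bond orders sum to 3 (valence 4) → 1 H
  atom 7: C, bond orders sum to 3 (valence 4) → 1 H
  atom 8: C, bond orders sum to 3 (valence 4) → 1 H
  atom 9: C, bond orders sum to 3 (valence 4) → 1 H
  atom 10: C, bond orders sum to 4 (valence 4) → 0 H
  atom 11: O, bond orders sum to 2 (valence 2) → 0 H
  atom 12: C, bond orders sum to 1 (valence 4) → 3 H
Totals → C:9, H:10, O:3.

C9H10O3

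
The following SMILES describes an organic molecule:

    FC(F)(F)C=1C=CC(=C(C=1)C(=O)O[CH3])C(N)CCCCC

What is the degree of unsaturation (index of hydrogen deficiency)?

5

Molecular formula: C15H20F3NO2.
DoU = (2C + 2 + N − H − X) / 2, where X is the halogen count and O/S are ignored.
    = (2·15 + 2 + 1 − 20 − 3) / 2 = 10 / 2 = 5.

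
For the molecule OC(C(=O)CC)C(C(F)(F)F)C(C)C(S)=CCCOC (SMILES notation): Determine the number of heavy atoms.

Every atom symbol written in the SMILES (organic subset) is one heavy atom; implicit H are not written.
Heavy atoms by element → C:13, F:3, O:3, S:1.
Total: 20.

20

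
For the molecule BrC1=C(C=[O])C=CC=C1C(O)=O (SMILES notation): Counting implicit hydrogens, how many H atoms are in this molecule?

5

Walk through each heavy atom and fill implicit hydrogens from standard valence (C 4, N 3, O 2, S 2, halogen 1):
  atom 1: Br (halogen, monovalent) → 0 H
  atom 2: C, bond orders sum to 4 (valence 4) → 0 H
  atom 3: C, bond orders sum to 4 (valence 4) → 0 H
  atom 4: C, bond orders sum to 3 (valence 4) → 1 H
  atom 5: O with explicit H count 0
  atom 6: C, bond orders sum to 3 (valence 4) → 1 H
  atom 7: C, bond orders sum to 3 (valence 4) → 1 H
  atom 8: C, bond orders sum to 3 (valence 4) → 1 H
  atom 9: C, bond orders sum to 4 (valence 4) → 0 H
  atom 10: C, bond orders sum to 4 (valence 4) → 0 H
  atom 11: O, bond orders sum to 1 (valence 2) → 1 H
  atom 12: O, bond orders sum to 2 (valence 2) → 0 H
Total hydrogens: 5.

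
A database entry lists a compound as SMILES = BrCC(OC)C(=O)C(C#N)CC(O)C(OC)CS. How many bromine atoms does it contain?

Scan the SMILES for Br atoms (remember two-letter symbols like Cl and Br are single atoms).
Bromine count: 1.

1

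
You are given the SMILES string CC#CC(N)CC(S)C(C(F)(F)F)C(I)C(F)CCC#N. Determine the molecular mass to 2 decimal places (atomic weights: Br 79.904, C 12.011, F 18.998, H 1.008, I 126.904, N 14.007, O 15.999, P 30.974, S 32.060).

436.25 g/mol

First, the molecular formula is C13H17F4IN2S (counting implicit H from valence).
  C: 13 × 12.011 = 156.143
  F: 4 × 18.998 = 75.992
  H: 17 × 1.008 = 17.136
  I: 1 × 126.904 = 126.904
  N: 2 × 14.007 = 28.014
  S: 1 × 32.060 = 32.060
Sum: 13×12.011 + 4×18.998 + 17×1.008 + 1×126.904 + 2×14.007 + 1×32.060 = 436.249 → 436.25 g/mol.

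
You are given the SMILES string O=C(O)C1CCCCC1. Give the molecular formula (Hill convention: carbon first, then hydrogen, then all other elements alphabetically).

Walk through each heavy atom and fill implicit hydrogens from standard valence (C 4, N 3, O 2, S 2, halogen 1):
  atom 1: O, bond orders sum to 2 (valence 2) → 0 H
  atom 2: C, bond orders sum to 4 (valence 4) → 0 H
  atom 3: O, bond orders sum to 1 (valence 2) → 1 H
  atom 4: C, bond orders sum to 3 (valence 4) → 1 H
  atom 5: C, bond orders sum to 2 (valence 4) → 2 H
  atom 6: C, bond orders sum to 2 (valence 4) → 2 H
  atom 7: C, bond orders sum to 2 (valence 4) → 2 H
  atom 8: C, bond orders sum to 2 (valence 4) → 2 H
  atom 9: C, bond orders sum to 2 (valence 4) → 2 H
Totals → C:7, H:12, O:2.

C7H12O2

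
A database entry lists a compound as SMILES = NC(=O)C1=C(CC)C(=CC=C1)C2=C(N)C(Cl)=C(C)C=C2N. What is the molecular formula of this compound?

Walk through each heavy atom and fill implicit hydrogens from standard valence (C 4, N 3, O 2, S 2, halogen 1):
  atom 1: N, bond orders sum to 1 (valence 3) → 2 H
  atom 2: C, bond orders sum to 4 (valence 4) → 0 H
  atom 3: O, bond orders sum to 2 (valence 2) → 0 H
  atom 4: C, bond orders sum to 4 (valence 4) → 0 H
  atom 5: C, bond orders sum to 4 (valence 4) → 0 H
  atom 6: C, bond orders sum to 2 (valence 4) → 2 H
  atom 7: C, bond orders sum to 1 (valence 4) → 3 H
  atom 8: C, bond orders sum to 4 (valence 4) → 0 H
  atom 9: C, bond orders sum to 3 (valence 4) → 1 H
  atom 10: C, bond orders sum to 3 (valence 4) → 1 H
  atom 11: C, bond orders sum to 3 (valence 4) → 1 H
  atom 12: C, bond orders sum to 4 (valence 4) → 0 H
  atom 13: C, bond orders sum to 4 (valence 4) → 0 H
  atom 14: N, bond orders sum to 1 (valence 3) → 2 H
  atom 15: C, bond orders sum to 4 (valence 4) → 0 H
  atom 16: Cl (halogen, monovalent) → 0 H
  atom 17: C, bond orders sum to 4 (valence 4) → 0 H
  atom 18: C, bond orders sum to 1 (valence 4) → 3 H
  atom 19: C, bond orders sum to 3 (valence 4) → 1 H
  atom 20: C, bond orders sum to 4 (valence 4) → 0 H
  atom 21: N, bond orders sum to 1 (valence 3) → 2 H
Totals → C:16, H:18, Cl:1, N:3, O:1.

C16H18ClN3O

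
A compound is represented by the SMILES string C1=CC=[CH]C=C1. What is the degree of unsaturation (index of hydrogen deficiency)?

4

Degree of unsaturation = (number of rings) + (number of π bonds).
Ring closures in the SMILES: 1.
π bonds: 3 double bonds (each 1 DoU) → 3 DoU from unsaturation.
Total DoU = 1 + 3 = 4.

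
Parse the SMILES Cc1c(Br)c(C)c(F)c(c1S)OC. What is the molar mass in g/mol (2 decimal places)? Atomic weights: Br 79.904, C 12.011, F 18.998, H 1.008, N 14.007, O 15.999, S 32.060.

First, the molecular formula is C9H10BrFOS (counting implicit H from valence).
  Br: 1 × 79.904 = 79.904
  C: 9 × 12.011 = 108.099
  F: 1 × 18.998 = 18.998
  H: 10 × 1.008 = 10.080
  O: 1 × 15.999 = 15.999
  S: 1 × 32.060 = 32.060
Sum: 1×79.904 + 9×12.011 + 1×18.998 + 10×1.008 + 1×15.999 + 1×32.060 = 265.140 → 265.14 g/mol.

265.14 g/mol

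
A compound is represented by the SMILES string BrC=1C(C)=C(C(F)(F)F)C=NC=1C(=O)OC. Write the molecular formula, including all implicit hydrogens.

C9H7BrF3NO2

Walk through each heavy atom and fill implicit hydrogens from standard valence (C 4, N 3, O 2, S 2, halogen 1):
  atom 1: Br (halogen, monovalent) → 0 H
  atom 2: C, bond orders sum to 4 (valence 4) → 0 H
  atom 3: C, bond orders sum to 4 (valence 4) → 0 H
  atom 4: C, bond orders sum to 1 (valence 4) → 3 H
  atom 5: C, bond orders sum to 4 (valence 4) → 0 H
  atom 6: C, bond orders sum to 4 (valence 4) → 0 H
  atom 7: F (halogen, monovalent) → 0 H
  atom 8: F (halogen, monovalent) → 0 H
  atom 9: F (halogen, monovalent) → 0 H
  atom 10: C, bond orders sum to 3 (valence 4) → 1 H
  atom 11: N, bond orders sum to 3 (valence 3) → 0 H
  atom 12: C, bond orders sum to 4 (valence 4) → 0 H
  atom 13: C, bond orders sum to 4 (valence 4) → 0 H
  atom 14: O, bond orders sum to 2 (valence 2) → 0 H
  atom 15: O, bond orders sum to 2 (valence 2) → 0 H
  atom 16: C, bond orders sum to 1 (valence 4) → 3 H
Totals → C:9, H:7, Br:1, F:3, N:1, O:2.
In Hill order: C9H7BrF3NO2.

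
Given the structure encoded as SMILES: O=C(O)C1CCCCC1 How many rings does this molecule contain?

In SMILES, each pair of matching ring-closure digits denotes one ring-closing bond; the number of such bonds equals the number of independent rings.
Ring-closure bonds here: 1.

1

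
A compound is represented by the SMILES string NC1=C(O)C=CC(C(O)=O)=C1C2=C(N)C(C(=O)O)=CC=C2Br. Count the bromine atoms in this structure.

1

Scan the SMILES for Br atoms (remember two-letter symbols like Cl and Br are single atoms).
Bromine count: 1.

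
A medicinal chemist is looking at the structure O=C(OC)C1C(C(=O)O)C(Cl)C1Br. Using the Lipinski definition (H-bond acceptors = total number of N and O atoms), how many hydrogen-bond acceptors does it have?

N atoms: 0; O atoms: 4.
Lipinski HBA = 0 + 4 = 4.

4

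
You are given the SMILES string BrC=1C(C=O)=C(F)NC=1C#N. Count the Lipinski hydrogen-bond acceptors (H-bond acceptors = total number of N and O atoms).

N atoms: 2; O atoms: 1.
Lipinski HBA = 2 + 1 = 3.

3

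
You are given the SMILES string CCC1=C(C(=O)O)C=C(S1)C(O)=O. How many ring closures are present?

1

In SMILES, each pair of matching ring-closure digits denotes one ring-closing bond; the number of such bonds equals the number of independent rings.
Ring-closure bonds here: 1.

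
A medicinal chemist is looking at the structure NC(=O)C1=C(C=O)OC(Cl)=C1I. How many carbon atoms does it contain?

6

Count every carbon token in the SMILES (each C, including those in ring-closure positions and inside branches).
Carbon count: 6.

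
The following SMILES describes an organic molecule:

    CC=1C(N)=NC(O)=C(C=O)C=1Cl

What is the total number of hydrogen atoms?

Walk through each heavy atom and fill implicit hydrogens from standard valence (C 4, N 3, O 2, S 2, halogen 1):
  atom 1: C, bond orders sum to 1 (valence 4) → 3 H
  atom 2: C, bond orders sum to 4 (valence 4) → 0 H
  atom 3: C, bond orders sum to 4 (valence 4) → 0 H
  atom 4: N, bond orders sum to 1 (valence 3) → 2 H
  atom 5: N, bond orders sum to 3 (valence 3) → 0 H
  atom 6: C, bond orders sum to 4 (valence 4) → 0 H
  atom 7: O, bond orders sum to 1 (valence 2) → 1 H
  atom 8: C, bond orders sum to 4 (valence 4) → 0 H
  atom 9: C, bond orders sum to 3 (valence 4) → 1 H
  atom 10: O, bond orders sum to 2 (valence 2) → 0 H
  atom 11: C, bond orders sum to 4 (valence 4) → 0 H
  atom 12: Cl (halogen, monovalent) → 0 H
Total hydrogens: 7.

7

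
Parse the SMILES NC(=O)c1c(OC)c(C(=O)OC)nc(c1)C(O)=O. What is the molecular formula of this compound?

C10H10N2O6

Walk through each heavy atom and fill implicit hydrogens from standard valence (C 4, N 3, O 2, S 2, halogen 1); for lowercase aromatic atoms, an aromatic c carries 1 H when it has two neighbours and 0 H with three, and aromatic n carries 0 H:
  atom 1: N, bond orders sum to 1 (valence 3) → 2 H
  atom 2: C, bond orders sum to 4 (valence 4) → 0 H
  atom 3: O, bond orders sum to 2 (valence 2) → 0 H
  atom 4: aromatic c, 3 neighbours → 0 H
  atom 5: aromatic c, 3 neighbours → 0 H
  atom 6: O, bond orders sum to 2 (valence 2) → 0 H
  atom 7: C, bond orders sum to 1 (valence 4) → 3 H
  atom 8: aromatic c, 3 neighbours → 0 H
  atom 9: C, bond orders sum to 4 (valence 4) → 0 H
  atom 10: O, bond orders sum to 2 (valence 2) → 0 H
  atom 11: O, bond orders sum to 2 (valence 2) → 0 H
  atom 12: C, bond orders sum to 1 (valence 4) → 3 H
  atom 13: aromatic n, 2 neighbours → 0 H
  atom 14: aromatic c, 3 neighbours → 0 H
  atom 15: aromatic c, 2 neighbours → 1 H
  atom 16: C, bond orders sum to 4 (valence 4) → 0 H
  atom 17: O, bond orders sum to 1 (valence 2) → 1 H
  atom 18: O, bond orders sum to 2 (valence 2) → 0 H
Totals → C:10, H:10, N:2, O:6.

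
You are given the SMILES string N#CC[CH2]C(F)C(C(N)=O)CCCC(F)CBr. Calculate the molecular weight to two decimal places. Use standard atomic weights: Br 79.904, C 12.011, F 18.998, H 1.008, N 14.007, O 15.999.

311.17 g/mol

First, the molecular formula is C11H17BrF2N2O (counting implicit H from valence).
  Br: 1 × 79.904 = 79.904
  C: 11 × 12.011 = 132.121
  F: 2 × 18.998 = 37.996
  H: 17 × 1.008 = 17.136
  N: 2 × 14.007 = 28.014
  O: 1 × 15.999 = 15.999
Sum: 1×79.904 + 11×12.011 + 2×18.998 + 17×1.008 + 2×14.007 + 1×15.999 = 311.170 → 311.17 g/mol.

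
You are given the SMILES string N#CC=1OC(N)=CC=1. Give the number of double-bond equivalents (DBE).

Molecular formula: C5H4N2O.
DoU = (2C + 2 + N − H − X) / 2, where X is the halogen count and O/S are ignored.
    = (2·5 + 2 + 2 − 4 − 0) / 2 = 10 / 2 = 5.

5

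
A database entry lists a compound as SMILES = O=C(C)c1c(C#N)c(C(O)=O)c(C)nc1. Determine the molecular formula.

Walk through each heavy atom and fill implicit hydrogens from standard valence (C 4, N 3, O 2, S 2, halogen 1); for lowercase aromatic atoms, an aromatic c carries 1 H when it has two neighbours and 0 H with three, and aromatic n carries 0 H:
  atom 1: O, bond orders sum to 2 (valence 2) → 0 H
  atom 2: C, bond orders sum to 4 (valence 4) → 0 H
  atom 3: C, bond orders sum to 1 (valence 4) → 3 H
  atom 4: aromatic c, 3 neighbours → 0 H
  atom 5: aromatic c, 3 neighbours → 0 H
  atom 6: C, bond orders sum to 4 (valence 4) → 0 H
  atom 7: N, bond orders sum to 3 (valence 3) → 0 H
  atom 8: aromatic c, 3 neighbours → 0 H
  atom 9: C, bond orders sum to 4 (valence 4) → 0 H
  atom 10: O, bond orders sum to 1 (valence 2) → 1 H
  atom 11: O, bond orders sum to 2 (valence 2) → 0 H
  atom 12: aromatic c, 3 neighbours → 0 H
  atom 13: C, bond orders sum to 1 (valence 4) → 3 H
  atom 14: aromatic n, 2 neighbours → 0 H
  atom 15: aromatic c, 2 neighbours → 1 H
Totals → C:10, H:8, N:2, O:3.
In Hill order: C10H8N2O3.

C10H8N2O3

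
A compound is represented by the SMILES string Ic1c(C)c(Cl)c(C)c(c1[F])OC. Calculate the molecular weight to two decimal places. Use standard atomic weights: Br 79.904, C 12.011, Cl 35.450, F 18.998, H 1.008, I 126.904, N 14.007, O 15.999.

First, the molecular formula is C9H9ClFIO (counting implicit H from valence).
  C: 9 × 12.011 = 108.099
  Cl: 1 × 35.450 = 35.450
  F: 1 × 18.998 = 18.998
  H: 9 × 1.008 = 9.072
  I: 1 × 126.904 = 126.904
  O: 1 × 15.999 = 15.999
Sum: 9×12.011 + 1×35.450 + 1×18.998 + 9×1.008 + 1×126.904 + 1×15.999 = 314.522 → 314.52 g/mol.

314.52 g/mol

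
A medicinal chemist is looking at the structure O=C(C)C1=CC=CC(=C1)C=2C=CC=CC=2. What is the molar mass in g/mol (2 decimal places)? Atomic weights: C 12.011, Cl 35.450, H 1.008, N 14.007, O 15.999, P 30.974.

196.25 g/mol

First, the molecular formula is C14H12O (counting implicit H from valence).
  C: 14 × 12.011 = 168.154
  H: 12 × 1.008 = 12.096
  O: 1 × 15.999 = 15.999
Sum: 14×12.011 + 12×1.008 + 1×15.999 = 196.249 → 196.25 g/mol.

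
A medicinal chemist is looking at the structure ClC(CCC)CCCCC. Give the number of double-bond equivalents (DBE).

Molecular formula: C9H19Cl.
DoU = (2C + 2 + N − H − X) / 2, where X is the halogen count and O/S are ignored.
    = (2·9 + 2 + 0 − 19 − 1) / 2 = 0 / 2 = 0.

0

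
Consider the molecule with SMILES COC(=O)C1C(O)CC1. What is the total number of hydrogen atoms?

10

Walk through each heavy atom and fill implicit hydrogens from standard valence (C 4, N 3, O 2, S 2, halogen 1):
  atom 1: C, bond orders sum to 1 (valence 4) → 3 H
  atom 2: O, bond orders sum to 2 (valence 2) → 0 H
  atom 3: C, bond orders sum to 4 (valence 4) → 0 H
  atom 4: O, bond orders sum to 2 (valence 2) → 0 H
  atom 5: C, bond orders sum to 3 (valence 4) → 1 H
  atom 6: C, bond orders sum to 3 (valence 4) → 1 H
  atom 7: O, bond orders sum to 1 (valence 2) → 1 H
  atom 8: C, bond orders sum to 2 (valence 4) → 2 H
  atom 9: C, bond orders sum to 2 (valence 4) → 2 H
Total hydrogens: 10.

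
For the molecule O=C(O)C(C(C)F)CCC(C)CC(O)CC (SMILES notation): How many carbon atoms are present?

12

Count every carbon token in the SMILES (each C, including those in ring-closure positions and inside branches).
Carbon count: 12.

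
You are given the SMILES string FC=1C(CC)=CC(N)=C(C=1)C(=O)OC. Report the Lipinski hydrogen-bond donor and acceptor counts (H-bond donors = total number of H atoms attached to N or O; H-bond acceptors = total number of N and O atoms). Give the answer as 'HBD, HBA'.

Donors: find every N or O and count the H atoms it carries.
  atom 8 (N): bond orders sum to 1 → 2 H
  atom 12 (O): bond orders sum to 2 → 0 H
  atom 13 (O): bond orders sum to 2 → 0 H
Lipinski HBD = 2.
Acceptors: N atoms = 1, O atoms = 2 → HBA = 3.

2, 3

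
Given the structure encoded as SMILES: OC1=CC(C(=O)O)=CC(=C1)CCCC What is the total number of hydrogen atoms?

14

Walk through each heavy atom and fill implicit hydrogens from standard valence (C 4, N 3, O 2, S 2, halogen 1):
  atom 1: O, bond orders sum to 1 (valence 2) → 1 H
  atom 2: C, bond orders sum to 4 (valence 4) → 0 H
  atom 3: C, bond orders sum to 3 (valence 4) → 1 H
  atom 4: C, bond orders sum to 4 (valence 4) → 0 H
  atom 5: C, bond orders sum to 4 (valence 4) → 0 H
  atom 6: O, bond orders sum to 2 (valence 2) → 0 H
  atom 7: O, bond orders sum to 1 (valence 2) → 1 H
  atom 8: C, bond orders sum to 3 (valence 4) → 1 H
  atom 9: C, bond orders sum to 4 (valence 4) → 0 H
  atom 10: C, bond orders sum to 3 (valence 4) → 1 H
  atom 11: C, bond orders sum to 2 (valence 4) → 2 H
  atom 12: C, bond orders sum to 2 (valence 4) → 2 H
  atom 13: C, bond orders sum to 2 (valence 4) → 2 H
  atom 14: C, bond orders sum to 1 (valence 4) → 3 H
Total hydrogens: 14.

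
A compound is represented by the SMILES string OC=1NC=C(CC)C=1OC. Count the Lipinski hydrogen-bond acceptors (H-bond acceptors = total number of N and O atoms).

N atoms: 1; O atoms: 2.
Lipinski HBA = 1 + 2 = 3.

3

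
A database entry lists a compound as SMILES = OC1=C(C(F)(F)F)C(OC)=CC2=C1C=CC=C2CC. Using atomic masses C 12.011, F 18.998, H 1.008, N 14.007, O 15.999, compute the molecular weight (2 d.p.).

First, the molecular formula is C14H13F3O2 (counting implicit H from valence).
  C: 14 × 12.011 = 168.154
  F: 3 × 18.998 = 56.994
  H: 13 × 1.008 = 13.104
  O: 2 × 15.999 = 31.998
Sum: 14×12.011 + 3×18.998 + 13×1.008 + 2×15.999 = 270.250 → 270.25 g/mol.

270.25 g/mol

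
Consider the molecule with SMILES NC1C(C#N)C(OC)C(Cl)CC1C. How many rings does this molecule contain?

1

In SMILES, each pair of matching ring-closure digits denotes one ring-closing bond; the number of such bonds equals the number of independent rings.
Ring-closure bonds here: 1.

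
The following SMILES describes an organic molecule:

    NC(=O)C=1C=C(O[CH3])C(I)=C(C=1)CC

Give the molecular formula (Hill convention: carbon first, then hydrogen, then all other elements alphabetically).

C10H12INO2

Walk through each heavy atom and fill implicit hydrogens from standard valence (C 4, N 3, O 2, S 2, halogen 1):
  atom 1: N, bond orders sum to 1 (valence 3) → 2 H
  atom 2: C, bond orders sum to 4 (valence 4) → 0 H
  atom 3: O, bond orders sum to 2 (valence 2) → 0 H
  atom 4: C, bond orders sum to 4 (valence 4) → 0 H
  atom 5: C, bond orders sum to 3 (valence 4) → 1 H
  atom 6: C, bond orders sum to 4 (valence 4) → 0 H
  atom 7: O, bond orders sum to 2 (valence 2) → 0 H
  atom 8: C with explicit H count 3
  atom 9: C, bond orders sum to 4 (valence 4) → 0 H
  atom 10: I (halogen, monovalent) → 0 H
  atom 11: C, bond orders sum to 4 (valence 4) → 0 H
  atom 12: C, bond orders sum to 3 (valence 4) → 1 H
  atom 13: C, bond orders sum to 2 (valence 4) → 2 H
  atom 14: C, bond orders sum to 1 (valence 4) → 3 H
Totals → C:10, H:12, I:1, N:1, O:2.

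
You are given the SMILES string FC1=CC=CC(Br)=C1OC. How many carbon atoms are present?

Count every carbon token in the SMILES (each C, including those in ring-closure positions and inside branches).
Carbon count: 7.

7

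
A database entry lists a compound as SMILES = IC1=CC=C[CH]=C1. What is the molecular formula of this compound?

Walk through each heavy atom and fill implicit hydrogens from standard valence (C 4, N 3, O 2, S 2, halogen 1):
  atom 1: I (halogen, monovalent) → 0 H
  atom 2: C, bond orders sum to 4 (valence 4) → 0 H
  atom 3: C, bond orders sum to 3 (valence 4) → 1 H
  atom 4: C, bond orders sum to 3 (valence 4) → 1 H
  atom 5: C, bond orders sum to 3 (valence 4) → 1 H
  atom 6: C with explicit H count 1
  atom 7: C, bond orders sum to 3 (valence 4) → 1 H
Totals → C:6, H:5, I:1.

C6H5I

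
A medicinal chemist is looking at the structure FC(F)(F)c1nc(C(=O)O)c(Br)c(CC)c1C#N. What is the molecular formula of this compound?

Walk through each heavy atom and fill implicit hydrogens from standard valence (C 4, N 3, O 2, S 2, halogen 1); for lowercase aromatic atoms, an aromatic c carries 1 H when it has two neighbours and 0 H with three, and aromatic n carries 0 H:
  atom 1: F (halogen, monovalent) → 0 H
  atom 2: C, bond orders sum to 4 (valence 4) → 0 H
  atom 3: F (halogen, monovalent) → 0 H
  atom 4: F (halogen, monovalent) → 0 H
  atom 5: aromatic c, 3 neighbours → 0 H
  atom 6: aromatic n, 2 neighbours → 0 H
  atom 7: aromatic c, 3 neighbours → 0 H
  atom 8: C, bond orders sum to 4 (valence 4) → 0 H
  atom 9: O, bond orders sum to 2 (valence 2) → 0 H
  atom 10: O, bond orders sum to 1 (valence 2) → 1 H
  atom 11: aromatic c, 3 neighbours → 0 H
  atom 12: Br (halogen, monovalent) → 0 H
  atom 13: aromatic c, 3 neighbours → 0 H
  atom 14: C, bond orders sum to 2 (valence 4) → 2 H
  atom 15: C, bond orders sum to 1 (valence 4) → 3 H
  atom 16: aromatic c, 3 neighbours → 0 H
  atom 17: C, bond orders sum to 4 (valence 4) → 0 H
  atom 18: N, bond orders sum to 3 (valence 3) → 0 H
Totals → C:10, H:6, Br:1, F:3, N:2, O:2.

C10H6BrF3N2O2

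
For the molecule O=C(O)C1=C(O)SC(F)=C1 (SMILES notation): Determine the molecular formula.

Walk through each heavy atom and fill implicit hydrogens from standard valence (C 4, N 3, O 2, S 2, halogen 1):
  atom 1: O, bond orders sum to 2 (valence 2) → 0 H
  atom 2: C, bond orders sum to 4 (valence 4) → 0 H
  atom 3: O, bond orders sum to 1 (valence 2) → 1 H
  atom 4: C, bond orders sum to 4 (valence 4) → 0 H
  atom 5: C, bond orders sum to 4 (valence 4) → 0 H
  atom 6: O, bond orders sum to 1 (valence 2) → 1 H
  atom 7: S, bond orders sum to 2 (valence 2) → 0 H
  atom 8: C, bond orders sum to 4 (valence 4) → 0 H
  atom 9: F (halogen, monovalent) → 0 H
  atom 10: C, bond orders sum to 3 (valence 4) → 1 H
Totals → C:5, H:3, F:1, O:3, S:1.
In Hill order: C5H3FO3S.

C5H3FO3S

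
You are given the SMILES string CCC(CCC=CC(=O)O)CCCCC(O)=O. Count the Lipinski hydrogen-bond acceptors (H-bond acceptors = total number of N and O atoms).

N atoms: 0; O atoms: 4.
Lipinski HBA = 0 + 4 = 4.

4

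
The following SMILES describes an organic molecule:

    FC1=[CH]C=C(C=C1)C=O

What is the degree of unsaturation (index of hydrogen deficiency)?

Molecular formula: C7H5FO.
DoU = (2C + 2 + N − H − X) / 2, where X is the halogen count and O/S are ignored.
    = (2·7 + 2 + 0 − 5 − 1) / 2 = 10 / 2 = 5.

5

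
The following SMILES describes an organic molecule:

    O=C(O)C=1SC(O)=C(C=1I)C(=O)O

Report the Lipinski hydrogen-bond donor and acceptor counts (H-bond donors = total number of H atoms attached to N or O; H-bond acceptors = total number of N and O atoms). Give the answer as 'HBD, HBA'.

3, 5

Donors: find every N or O and count the H atoms it carries.
  atom 1 (O): bond orders sum to 2 → 0 H
  atom 3 (O): bond orders sum to 1 → 1 H
  atom 7 (O): bond orders sum to 1 → 1 H
  atom 12 (O): bond orders sum to 2 → 0 H
  atom 13 (O): bond orders sum to 1 → 1 H
Lipinski HBD = 3.
Acceptors: N atoms = 0, O atoms = 5 → HBA = 5.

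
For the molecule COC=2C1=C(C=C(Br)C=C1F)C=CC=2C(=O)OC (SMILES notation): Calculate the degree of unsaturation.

Molecular formula: C13H10BrFO3.
DoU = (2C + 2 + N − H − X) / 2, where X is the halogen count and O/S are ignored.
    = (2·13 + 2 + 0 − 10 − 2) / 2 = 16 / 2 = 8.

8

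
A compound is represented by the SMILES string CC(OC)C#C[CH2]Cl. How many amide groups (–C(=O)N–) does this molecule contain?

0

Scan the SMILES for the amide motif — none present.
Groups that are present: 1 alkyne, 1 ether.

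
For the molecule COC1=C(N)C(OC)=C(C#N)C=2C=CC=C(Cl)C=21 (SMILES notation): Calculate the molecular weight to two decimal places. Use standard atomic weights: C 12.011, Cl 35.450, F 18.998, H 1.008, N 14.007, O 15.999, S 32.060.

262.69 g/mol

First, the molecular formula is C13H11ClN2O2 (counting implicit H from valence).
  C: 13 × 12.011 = 156.143
  Cl: 1 × 35.450 = 35.450
  H: 11 × 1.008 = 11.088
  N: 2 × 14.007 = 28.014
  O: 2 × 15.999 = 31.998
Sum: 13×12.011 + 1×35.450 + 11×1.008 + 2×14.007 + 2×15.999 = 262.693 → 262.69 g/mol.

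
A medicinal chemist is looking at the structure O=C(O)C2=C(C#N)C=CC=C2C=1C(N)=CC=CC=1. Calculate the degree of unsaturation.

11

Degree of unsaturation = (number of rings) + (number of π bonds).
Ring closures in the SMILES: 2.
π bonds: 7 double bonds (each 1 DoU), 1 triple bond (each 2 DoU) → 9 DoU from unsaturation.
Total DoU = 2 + 9 = 11.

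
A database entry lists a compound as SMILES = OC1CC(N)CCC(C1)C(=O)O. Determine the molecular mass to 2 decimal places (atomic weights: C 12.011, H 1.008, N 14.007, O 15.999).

First, the molecular formula is C8H15NO3 (counting implicit H from valence).
  C: 8 × 12.011 = 96.088
  H: 15 × 1.008 = 15.120
  N: 1 × 14.007 = 14.007
  O: 3 × 15.999 = 47.997
Sum: 8×12.011 + 15×1.008 + 1×14.007 + 3×15.999 = 173.212 → 173.21 g/mol.

173.21 g/mol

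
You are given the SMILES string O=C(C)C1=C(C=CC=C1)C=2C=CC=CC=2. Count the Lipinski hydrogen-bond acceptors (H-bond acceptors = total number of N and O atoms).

1

N atoms: 0; O atoms: 1.
Lipinski HBA = 0 + 1 = 1.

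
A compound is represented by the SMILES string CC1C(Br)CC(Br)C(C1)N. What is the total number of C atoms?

Count every carbon token in the SMILES (each C, including those in ring-closure positions and inside branches).
Carbon count: 7.

7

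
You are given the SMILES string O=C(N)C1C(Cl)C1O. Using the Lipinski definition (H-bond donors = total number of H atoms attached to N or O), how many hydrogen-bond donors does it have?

3

Donors: find every N or O and count the H atoms it carries.
  atom 1 (O): bond orders sum to 2 → 0 H
  atom 3 (N): bond orders sum to 1 → 2 H
  atom 8 (O): bond orders sum to 1 → 1 H
Lipinski HBD = 3.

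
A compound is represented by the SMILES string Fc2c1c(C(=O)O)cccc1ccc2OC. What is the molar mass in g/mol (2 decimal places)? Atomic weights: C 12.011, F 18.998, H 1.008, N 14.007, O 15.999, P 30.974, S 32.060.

First, the molecular formula is C12H9FO3 (counting implicit H from valence).
  C: 12 × 12.011 = 144.132
  F: 1 × 18.998 = 18.998
  H: 9 × 1.008 = 9.072
  O: 3 × 15.999 = 47.997
Sum: 12×12.011 + 1×18.998 + 9×1.008 + 3×15.999 = 220.199 → 220.20 g/mol.

220.20 g/mol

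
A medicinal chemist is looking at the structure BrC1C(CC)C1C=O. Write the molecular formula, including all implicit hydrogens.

C6H9BrO

Walk through each heavy atom and fill implicit hydrogens from standard valence (C 4, N 3, O 2, S 2, halogen 1):
  atom 1: Br (halogen, monovalent) → 0 H
  atom 2: C, bond orders sum to 3 (valence 4) → 1 H
  atom 3: C, bond orders sum to 3 (valence 4) → 1 H
  atom 4: C, bond orders sum to 2 (valence 4) → 2 H
  atom 5: C, bond orders sum to 1 (valence 4) → 3 H
  atom 6: C, bond orders sum to 3 (valence 4) → 1 H
  atom 7: C, bond orders sum to 3 (valence 4) → 1 H
  atom 8: O, bond orders sum to 2 (valence 2) → 0 H
Totals → C:6, H:9, Br:1, O:1.
In Hill order: C6H9BrO.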